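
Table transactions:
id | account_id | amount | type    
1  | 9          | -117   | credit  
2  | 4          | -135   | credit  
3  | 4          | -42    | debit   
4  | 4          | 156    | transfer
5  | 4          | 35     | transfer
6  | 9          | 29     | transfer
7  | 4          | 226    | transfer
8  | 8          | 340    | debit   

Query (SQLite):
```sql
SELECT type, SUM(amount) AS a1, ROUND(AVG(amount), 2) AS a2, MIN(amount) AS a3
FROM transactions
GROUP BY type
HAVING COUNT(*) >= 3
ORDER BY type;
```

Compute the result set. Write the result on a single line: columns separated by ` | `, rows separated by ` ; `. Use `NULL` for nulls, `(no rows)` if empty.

transfer | 446 | 111.5 | 29

Group transactions by type.
Per group compute: SUM(amount), ROUND(AVG(amount), 2), MIN(amount).
HAVING: drop groups with fewer than 3 rows.
  credit: ids {1, 2} → SUM(amount)=-252, ROUND(AVG(amount), 2)=-126, MIN(amount)=-135
  debit: ids {3, 8} → SUM(amount)=298, ROUND(AVG(amount), 2)=149, MIN(amount)=-42
  transfer: ids {4, 5, 6, 7} → SUM(amount)=446, ROUND(AVG(amount), 2)=111.5, MIN(amount)=29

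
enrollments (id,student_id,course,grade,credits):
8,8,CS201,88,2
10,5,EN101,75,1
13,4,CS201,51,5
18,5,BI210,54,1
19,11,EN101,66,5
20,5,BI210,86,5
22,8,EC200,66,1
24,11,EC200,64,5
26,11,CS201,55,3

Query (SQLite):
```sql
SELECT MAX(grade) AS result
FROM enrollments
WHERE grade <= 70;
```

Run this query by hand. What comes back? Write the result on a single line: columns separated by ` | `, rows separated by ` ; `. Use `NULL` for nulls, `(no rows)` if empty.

Rows where grade <= 70 → grade values: [51, 54, 66, 66, 64, 55].
MAX of non-NULL values = 66.

66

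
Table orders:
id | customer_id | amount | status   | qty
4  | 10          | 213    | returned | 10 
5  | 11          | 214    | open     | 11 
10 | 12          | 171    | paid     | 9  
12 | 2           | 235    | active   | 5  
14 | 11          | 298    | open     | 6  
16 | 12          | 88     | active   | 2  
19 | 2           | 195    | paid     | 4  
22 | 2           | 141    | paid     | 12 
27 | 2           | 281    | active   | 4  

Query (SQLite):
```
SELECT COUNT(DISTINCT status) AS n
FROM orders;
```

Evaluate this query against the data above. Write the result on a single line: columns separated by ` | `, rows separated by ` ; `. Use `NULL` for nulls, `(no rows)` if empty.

Count distinct non-NULL status values.

4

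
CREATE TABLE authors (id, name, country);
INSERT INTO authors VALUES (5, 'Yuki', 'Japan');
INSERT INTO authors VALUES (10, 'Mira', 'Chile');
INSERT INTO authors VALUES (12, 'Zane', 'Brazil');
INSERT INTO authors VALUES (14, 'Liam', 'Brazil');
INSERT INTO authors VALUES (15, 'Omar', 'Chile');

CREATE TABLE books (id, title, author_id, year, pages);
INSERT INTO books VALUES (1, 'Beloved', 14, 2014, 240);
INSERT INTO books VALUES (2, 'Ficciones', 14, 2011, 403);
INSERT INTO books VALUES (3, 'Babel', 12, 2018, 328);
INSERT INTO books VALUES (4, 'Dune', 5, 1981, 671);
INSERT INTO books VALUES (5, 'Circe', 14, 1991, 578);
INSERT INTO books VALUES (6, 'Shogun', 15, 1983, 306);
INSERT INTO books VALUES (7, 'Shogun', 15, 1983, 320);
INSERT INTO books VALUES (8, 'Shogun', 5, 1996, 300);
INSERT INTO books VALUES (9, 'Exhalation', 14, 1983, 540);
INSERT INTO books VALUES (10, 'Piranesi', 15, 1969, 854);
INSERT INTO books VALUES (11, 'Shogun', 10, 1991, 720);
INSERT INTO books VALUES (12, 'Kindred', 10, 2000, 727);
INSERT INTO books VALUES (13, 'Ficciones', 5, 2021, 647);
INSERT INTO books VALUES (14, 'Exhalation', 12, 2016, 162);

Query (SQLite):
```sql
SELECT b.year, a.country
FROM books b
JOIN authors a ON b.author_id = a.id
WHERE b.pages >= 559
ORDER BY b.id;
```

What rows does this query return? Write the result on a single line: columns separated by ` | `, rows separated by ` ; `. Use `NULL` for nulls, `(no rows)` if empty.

1981 | Japan ; 1991 | Brazil ; 1969 | Chile ; 1991 | Chile ; 2000 | Chile ; 2021 | Japan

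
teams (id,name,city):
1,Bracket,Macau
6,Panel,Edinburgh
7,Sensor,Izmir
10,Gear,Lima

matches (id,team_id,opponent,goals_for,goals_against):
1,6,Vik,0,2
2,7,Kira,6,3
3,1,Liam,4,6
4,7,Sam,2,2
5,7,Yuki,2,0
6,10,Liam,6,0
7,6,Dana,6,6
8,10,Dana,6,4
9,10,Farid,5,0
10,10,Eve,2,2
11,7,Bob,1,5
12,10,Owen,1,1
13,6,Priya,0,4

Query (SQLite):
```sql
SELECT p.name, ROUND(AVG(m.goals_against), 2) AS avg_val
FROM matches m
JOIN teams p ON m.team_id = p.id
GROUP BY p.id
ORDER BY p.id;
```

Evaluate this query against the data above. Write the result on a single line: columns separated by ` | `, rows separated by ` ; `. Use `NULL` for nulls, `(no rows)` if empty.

Join each matches row to its teams via team_id.
Group joined rows by teams.id; compute ROUND(AVG(m.goals_against), 2) per group.
  1: ids {3} → ROUND(AVG(m.goals_against), 2)=6
  6: ids {1, 7, 13} → ROUND(AVG(m.goals_against), 2)=4
  7: ids {2, 4, 5, 11} → ROUND(AVG(m.goals_against), 2)=2.5
  10: ids {6, 8, 9, 10, 12} → ROUND(AVG(m.goals_against), 2)=1.4

Bracket | 6 ; Panel | 4 ; Sensor | 2.5 ; Gear | 1.4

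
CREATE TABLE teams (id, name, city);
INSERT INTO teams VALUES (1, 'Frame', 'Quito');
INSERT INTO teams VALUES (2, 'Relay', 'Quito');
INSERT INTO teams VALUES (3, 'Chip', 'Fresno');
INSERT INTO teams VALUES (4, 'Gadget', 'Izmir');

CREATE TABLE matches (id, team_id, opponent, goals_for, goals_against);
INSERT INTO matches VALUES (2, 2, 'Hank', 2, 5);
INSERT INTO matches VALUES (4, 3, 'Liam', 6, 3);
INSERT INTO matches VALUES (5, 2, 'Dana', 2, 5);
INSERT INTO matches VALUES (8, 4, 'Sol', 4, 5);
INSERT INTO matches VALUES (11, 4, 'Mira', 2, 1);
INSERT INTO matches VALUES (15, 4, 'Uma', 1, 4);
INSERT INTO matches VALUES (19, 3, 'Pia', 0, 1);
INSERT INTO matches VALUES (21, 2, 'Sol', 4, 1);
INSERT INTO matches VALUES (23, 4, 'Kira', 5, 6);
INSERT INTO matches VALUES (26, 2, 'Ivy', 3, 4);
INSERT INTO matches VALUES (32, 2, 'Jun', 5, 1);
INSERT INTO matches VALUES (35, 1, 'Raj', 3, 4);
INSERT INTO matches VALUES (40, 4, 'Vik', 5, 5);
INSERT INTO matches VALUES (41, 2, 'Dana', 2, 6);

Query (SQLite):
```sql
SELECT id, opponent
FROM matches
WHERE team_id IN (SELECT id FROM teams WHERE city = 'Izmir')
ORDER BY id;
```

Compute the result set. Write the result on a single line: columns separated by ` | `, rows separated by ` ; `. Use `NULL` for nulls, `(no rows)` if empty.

8 | Sol ; 11 | Mira ; 15 | Uma ; 23 | Kira ; 40 | Vik

Inner query: teams.id where city = 'Izmir'.
Outer: keep matches rows whose team_id is in that set.
Inner query → {4}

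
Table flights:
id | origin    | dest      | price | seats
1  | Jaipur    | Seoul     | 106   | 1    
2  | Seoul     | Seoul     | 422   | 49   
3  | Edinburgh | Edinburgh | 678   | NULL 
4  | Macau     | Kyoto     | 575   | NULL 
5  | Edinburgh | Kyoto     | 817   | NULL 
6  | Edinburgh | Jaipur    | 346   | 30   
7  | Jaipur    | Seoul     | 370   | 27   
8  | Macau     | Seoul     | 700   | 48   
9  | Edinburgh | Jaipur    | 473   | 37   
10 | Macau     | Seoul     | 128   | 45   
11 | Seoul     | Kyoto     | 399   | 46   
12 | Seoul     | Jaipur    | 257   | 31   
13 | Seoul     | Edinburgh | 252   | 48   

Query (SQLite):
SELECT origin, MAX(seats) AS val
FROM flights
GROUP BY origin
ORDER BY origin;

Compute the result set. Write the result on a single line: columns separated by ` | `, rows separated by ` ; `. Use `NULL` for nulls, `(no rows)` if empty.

Edinburgh | 37 ; Jaipur | 27 ; Macau | 48 ; Seoul | 49

Partition flights by origin; compute MAX(seats) within each group.
  Edinburgh: ids {3, 5, 6, 9} → MAX(seats)=37
  Jaipur: ids {1, 7} → MAX(seats)=27
  Macau: ids {4, 8, 10} → MAX(seats)=48
  Seoul: ids {2, 11, 12, 13} → MAX(seats)=49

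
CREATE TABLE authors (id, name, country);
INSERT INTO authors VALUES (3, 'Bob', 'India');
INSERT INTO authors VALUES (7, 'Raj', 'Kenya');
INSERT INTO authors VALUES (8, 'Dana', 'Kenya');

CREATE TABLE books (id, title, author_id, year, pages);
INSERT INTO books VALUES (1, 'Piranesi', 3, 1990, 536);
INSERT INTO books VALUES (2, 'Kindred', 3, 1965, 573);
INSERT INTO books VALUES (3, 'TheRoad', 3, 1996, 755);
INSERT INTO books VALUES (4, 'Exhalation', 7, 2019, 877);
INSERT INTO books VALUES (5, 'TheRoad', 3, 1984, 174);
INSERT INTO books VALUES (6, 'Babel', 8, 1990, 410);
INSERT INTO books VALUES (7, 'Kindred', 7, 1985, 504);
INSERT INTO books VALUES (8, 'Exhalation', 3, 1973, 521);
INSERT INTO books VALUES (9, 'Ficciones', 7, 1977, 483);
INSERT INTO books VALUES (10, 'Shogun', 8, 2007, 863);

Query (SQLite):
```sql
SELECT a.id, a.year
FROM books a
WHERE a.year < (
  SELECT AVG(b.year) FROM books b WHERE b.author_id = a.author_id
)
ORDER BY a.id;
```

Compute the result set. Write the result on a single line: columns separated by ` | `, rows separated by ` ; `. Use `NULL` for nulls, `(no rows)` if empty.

For each books row a, compute AVG(year) over rows sharing a.author_id.
Keep row a if a.year < that per-group AVG.
  author_id=3: AVG(year) = 1981.6
  author_id=7: AVG(year) = 1993.666667
  author_id=8: AVG(year) = 1998.5

2 | 1965 ; 6 | 1990 ; 7 | 1985 ; 8 | 1973 ; 9 | 1977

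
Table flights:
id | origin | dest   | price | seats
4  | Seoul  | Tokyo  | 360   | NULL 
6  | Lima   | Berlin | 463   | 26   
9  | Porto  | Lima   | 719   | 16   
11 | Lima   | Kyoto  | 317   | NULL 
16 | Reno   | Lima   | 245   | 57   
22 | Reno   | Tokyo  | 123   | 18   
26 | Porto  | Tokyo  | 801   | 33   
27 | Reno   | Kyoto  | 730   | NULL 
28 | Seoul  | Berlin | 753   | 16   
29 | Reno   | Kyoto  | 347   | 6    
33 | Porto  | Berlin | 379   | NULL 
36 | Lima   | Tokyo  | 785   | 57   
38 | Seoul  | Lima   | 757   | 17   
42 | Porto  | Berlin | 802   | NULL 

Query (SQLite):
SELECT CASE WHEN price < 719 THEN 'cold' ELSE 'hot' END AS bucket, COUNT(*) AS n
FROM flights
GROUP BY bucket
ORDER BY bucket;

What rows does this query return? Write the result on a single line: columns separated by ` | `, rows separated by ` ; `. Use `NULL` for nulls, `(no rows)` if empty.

cold | 7 ; hot | 7

Bucket rows by price < 719 → 'cold' else 'hot'; count each bucket.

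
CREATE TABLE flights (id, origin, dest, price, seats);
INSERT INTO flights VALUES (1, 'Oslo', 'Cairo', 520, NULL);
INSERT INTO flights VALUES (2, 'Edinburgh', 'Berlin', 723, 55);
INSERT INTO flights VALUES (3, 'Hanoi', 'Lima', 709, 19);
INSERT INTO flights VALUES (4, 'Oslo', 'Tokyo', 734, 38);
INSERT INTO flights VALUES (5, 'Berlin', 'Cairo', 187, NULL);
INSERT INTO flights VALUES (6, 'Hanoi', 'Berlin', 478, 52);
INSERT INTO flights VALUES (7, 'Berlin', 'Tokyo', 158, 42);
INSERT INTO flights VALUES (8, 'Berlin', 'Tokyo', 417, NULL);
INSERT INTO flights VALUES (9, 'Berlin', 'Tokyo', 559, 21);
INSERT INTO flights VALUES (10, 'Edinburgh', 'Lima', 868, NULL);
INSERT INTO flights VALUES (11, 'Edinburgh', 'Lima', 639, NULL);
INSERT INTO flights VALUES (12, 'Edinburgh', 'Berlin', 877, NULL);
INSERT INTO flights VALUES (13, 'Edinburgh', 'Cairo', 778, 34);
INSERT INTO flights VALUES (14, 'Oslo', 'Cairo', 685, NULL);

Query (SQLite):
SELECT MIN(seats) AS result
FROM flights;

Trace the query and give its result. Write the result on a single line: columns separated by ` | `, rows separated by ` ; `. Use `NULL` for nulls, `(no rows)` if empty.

19

All seats values: [NULL, 55, 19, 38, NULL, 52, 42, NULL, 21, NULL, NULL, NULL, 34, NULL].
MIN of non-NULL values = 19.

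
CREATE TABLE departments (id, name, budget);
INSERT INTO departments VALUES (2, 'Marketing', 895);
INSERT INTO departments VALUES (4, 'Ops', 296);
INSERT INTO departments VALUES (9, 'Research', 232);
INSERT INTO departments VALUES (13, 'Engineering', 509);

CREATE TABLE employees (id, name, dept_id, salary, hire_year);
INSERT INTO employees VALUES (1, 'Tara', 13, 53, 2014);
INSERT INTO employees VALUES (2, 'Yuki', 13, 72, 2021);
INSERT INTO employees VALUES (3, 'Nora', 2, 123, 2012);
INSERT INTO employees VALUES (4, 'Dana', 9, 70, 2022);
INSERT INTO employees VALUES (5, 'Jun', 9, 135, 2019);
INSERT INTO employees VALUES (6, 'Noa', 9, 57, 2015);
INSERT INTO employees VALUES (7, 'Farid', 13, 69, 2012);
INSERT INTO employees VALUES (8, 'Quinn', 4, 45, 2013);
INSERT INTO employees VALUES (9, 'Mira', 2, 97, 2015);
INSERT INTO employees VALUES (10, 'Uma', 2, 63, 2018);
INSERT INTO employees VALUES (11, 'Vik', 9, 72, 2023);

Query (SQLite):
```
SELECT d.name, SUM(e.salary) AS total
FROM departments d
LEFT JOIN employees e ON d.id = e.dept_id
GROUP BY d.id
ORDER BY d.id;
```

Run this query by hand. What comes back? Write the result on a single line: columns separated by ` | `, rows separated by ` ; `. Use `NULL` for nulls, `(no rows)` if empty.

LEFT JOIN keeps every departments row; unmatched ones get NULL for employees columns.
Group by departments.id and compute SUM(e.salary). SUM over an all-NULL group is NULL.
  2: ids {3, 9, 10} → SUM(e.salary)=283
  4: ids {8} → SUM(e.salary)=45
  9: ids {4, 5, 6, 11} → SUM(e.salary)=334
  13: ids {1, 2, 7} → SUM(e.salary)=194

Marketing | 283 ; Ops | 45 ; Research | 334 ; Engineering | 194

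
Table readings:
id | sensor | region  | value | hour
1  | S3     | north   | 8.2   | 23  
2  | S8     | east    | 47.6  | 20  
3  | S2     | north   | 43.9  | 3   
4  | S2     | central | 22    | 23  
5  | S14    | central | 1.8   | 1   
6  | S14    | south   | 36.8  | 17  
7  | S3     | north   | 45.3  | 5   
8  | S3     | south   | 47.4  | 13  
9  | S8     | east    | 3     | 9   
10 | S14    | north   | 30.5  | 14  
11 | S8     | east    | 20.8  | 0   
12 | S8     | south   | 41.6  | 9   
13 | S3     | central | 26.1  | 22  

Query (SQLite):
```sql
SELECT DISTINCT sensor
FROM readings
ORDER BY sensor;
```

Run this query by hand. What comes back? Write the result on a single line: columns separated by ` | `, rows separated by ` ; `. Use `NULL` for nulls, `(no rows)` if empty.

Collect distinct sensor values from readings.

S14 ; S2 ; S3 ; S8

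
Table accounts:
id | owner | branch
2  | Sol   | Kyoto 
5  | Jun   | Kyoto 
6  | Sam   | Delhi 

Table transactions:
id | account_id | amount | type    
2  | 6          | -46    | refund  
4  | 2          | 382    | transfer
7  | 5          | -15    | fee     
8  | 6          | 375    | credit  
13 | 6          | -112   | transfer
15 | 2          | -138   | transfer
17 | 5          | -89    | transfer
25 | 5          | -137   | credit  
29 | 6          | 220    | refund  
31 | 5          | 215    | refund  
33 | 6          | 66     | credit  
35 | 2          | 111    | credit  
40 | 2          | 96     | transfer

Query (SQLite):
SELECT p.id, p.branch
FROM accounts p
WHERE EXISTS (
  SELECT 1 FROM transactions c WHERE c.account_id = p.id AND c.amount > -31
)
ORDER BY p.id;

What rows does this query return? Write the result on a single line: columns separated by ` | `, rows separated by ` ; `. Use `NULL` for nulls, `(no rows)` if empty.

2 | Kyoto ; 5 | Kyoto ; 6 | Delhi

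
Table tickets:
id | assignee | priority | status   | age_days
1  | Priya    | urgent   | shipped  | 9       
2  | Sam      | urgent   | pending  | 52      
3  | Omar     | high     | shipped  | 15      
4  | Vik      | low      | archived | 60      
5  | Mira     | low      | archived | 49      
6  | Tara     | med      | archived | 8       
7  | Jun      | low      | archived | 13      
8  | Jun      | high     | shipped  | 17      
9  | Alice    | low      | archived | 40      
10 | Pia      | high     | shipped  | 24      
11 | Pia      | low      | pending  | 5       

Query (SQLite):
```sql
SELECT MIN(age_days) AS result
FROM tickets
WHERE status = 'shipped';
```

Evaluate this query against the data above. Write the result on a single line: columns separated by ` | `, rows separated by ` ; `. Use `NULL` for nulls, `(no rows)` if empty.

9

Rows where status='shipped' → age_days values: [9, 15, 17, 24].
MIN of non-NULL values = 9.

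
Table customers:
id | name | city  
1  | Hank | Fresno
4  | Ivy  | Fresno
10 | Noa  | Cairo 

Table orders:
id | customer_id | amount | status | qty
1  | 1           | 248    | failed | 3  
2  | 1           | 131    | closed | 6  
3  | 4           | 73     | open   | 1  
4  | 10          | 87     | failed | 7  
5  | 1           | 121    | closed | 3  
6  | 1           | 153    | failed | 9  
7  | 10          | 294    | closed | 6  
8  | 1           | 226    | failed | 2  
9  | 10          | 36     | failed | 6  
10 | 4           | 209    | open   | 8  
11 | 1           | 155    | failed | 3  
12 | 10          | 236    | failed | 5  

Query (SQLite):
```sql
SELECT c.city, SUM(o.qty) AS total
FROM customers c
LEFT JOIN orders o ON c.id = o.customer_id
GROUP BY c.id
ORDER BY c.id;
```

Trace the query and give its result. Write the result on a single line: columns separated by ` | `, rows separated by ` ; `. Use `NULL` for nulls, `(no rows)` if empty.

Fresno | 26 ; Fresno | 9 ; Cairo | 24

LEFT JOIN keeps every customers row; unmatched ones get NULL for orders columns.
Group by customers.id and compute SUM(o.qty). SUM over an all-NULL group is NULL.
  1: ids {1, 2, 5, 6, 8, 11} → SUM(o.qty)=26
  4: ids {3, 10} → SUM(o.qty)=9
  10: ids {4, 7, 9, 12} → SUM(o.qty)=24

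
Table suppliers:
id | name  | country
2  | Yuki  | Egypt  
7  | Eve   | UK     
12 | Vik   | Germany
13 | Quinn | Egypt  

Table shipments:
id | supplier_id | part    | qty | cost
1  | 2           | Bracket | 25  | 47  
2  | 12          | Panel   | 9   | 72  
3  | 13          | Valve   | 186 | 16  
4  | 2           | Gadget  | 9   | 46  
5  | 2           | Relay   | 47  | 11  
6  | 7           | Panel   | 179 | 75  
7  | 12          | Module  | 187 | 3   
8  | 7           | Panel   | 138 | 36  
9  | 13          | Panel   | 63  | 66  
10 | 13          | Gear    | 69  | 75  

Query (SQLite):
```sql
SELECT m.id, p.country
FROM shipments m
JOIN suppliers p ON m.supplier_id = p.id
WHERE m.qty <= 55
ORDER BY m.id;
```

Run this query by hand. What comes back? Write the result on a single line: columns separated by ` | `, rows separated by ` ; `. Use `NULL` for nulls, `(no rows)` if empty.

1 | Egypt ; 2 | Germany ; 4 | Egypt ; 5 | Egypt

Each shipments row matches the suppliers row where supplier_id = suppliers.id.
Then keep rows with m.qty <= 55.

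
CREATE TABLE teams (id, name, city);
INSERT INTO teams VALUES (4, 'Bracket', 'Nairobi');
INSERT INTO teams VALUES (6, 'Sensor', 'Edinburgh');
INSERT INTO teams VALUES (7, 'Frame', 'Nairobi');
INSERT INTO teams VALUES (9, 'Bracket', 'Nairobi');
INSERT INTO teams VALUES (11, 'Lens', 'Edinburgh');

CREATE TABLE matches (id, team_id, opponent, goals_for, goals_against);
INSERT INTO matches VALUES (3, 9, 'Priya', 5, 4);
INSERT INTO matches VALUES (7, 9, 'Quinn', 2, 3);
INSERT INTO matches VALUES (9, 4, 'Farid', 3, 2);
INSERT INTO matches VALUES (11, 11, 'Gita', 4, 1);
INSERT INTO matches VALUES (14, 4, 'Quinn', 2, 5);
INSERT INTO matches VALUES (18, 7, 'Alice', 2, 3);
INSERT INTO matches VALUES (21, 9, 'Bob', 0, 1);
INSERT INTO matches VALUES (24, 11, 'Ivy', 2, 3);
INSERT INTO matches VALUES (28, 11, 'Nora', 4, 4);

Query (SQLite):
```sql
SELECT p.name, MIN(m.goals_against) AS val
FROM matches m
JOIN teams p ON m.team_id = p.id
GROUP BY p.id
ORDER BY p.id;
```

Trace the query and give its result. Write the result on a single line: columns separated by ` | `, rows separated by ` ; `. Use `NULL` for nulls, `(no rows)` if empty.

Join each matches row to its teams via team_id.
Group joined rows by teams.id; compute MIN(m.goals_against) per group.
  4: ids {9, 14} → MIN(m.goals_against)=2
  7: ids {18} → MIN(m.goals_against)=3
  9: ids {3, 7, 21} → MIN(m.goals_against)=1
  11: ids {11, 24, 28} → MIN(m.goals_against)=1

Bracket | 2 ; Frame | 3 ; Bracket | 1 ; Lens | 1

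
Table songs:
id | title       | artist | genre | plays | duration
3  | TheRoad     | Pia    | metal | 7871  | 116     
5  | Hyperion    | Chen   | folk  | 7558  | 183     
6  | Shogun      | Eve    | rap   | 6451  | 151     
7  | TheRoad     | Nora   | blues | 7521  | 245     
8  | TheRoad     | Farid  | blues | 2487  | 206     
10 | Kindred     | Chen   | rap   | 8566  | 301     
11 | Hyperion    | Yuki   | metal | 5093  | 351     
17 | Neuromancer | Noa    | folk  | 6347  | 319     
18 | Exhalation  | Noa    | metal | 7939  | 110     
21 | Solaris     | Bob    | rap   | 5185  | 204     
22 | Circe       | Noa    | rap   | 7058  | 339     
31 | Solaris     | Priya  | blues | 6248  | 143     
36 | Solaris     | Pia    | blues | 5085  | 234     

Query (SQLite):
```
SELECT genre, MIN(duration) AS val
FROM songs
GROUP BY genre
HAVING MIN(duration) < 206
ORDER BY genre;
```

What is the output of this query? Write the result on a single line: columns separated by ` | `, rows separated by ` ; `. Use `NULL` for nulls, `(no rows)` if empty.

blues | 143 ; folk | 183 ; metal | 110 ; rap | 151

Partition songs by genre; compute MIN(duration) within each group.
HAVING: keep groups where MIN(duration) < 206.
  blues: ids {7, 8, 31, 36} → MIN(duration)=143
  folk: ids {5, 17} → MIN(duration)=183
  metal: ids {3, 11, 18} → MIN(duration)=110
  rap: ids {6, 10, 21, 22} → MIN(duration)=151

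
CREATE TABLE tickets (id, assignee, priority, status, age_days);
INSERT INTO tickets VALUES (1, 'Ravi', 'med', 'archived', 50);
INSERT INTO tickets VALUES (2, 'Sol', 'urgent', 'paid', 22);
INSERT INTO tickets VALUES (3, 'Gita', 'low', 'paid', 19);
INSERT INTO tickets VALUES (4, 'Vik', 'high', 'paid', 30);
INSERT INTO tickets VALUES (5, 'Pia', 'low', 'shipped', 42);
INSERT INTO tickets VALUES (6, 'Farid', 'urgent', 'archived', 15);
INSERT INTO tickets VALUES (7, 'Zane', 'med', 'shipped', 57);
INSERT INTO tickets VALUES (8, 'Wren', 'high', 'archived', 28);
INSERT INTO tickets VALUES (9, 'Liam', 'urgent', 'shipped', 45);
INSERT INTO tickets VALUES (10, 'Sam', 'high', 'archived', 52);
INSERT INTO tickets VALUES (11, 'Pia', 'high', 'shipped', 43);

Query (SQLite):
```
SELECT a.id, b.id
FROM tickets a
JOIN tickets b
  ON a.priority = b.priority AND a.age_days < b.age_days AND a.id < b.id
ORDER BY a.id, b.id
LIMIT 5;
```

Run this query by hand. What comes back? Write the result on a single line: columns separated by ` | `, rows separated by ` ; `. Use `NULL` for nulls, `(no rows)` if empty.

Pairs (a,b) with same priority, a.age_days < b.age_days, a.id < b.id.
priority groups: high:{4,8,10,11} low:{3,5} med:{1,7} urgent:{2,6,9}
Ordered by (a.id, b.id); first 5.

1 | 7 ; 2 | 9 ; 3 | 5 ; 4 | 10 ; 4 | 11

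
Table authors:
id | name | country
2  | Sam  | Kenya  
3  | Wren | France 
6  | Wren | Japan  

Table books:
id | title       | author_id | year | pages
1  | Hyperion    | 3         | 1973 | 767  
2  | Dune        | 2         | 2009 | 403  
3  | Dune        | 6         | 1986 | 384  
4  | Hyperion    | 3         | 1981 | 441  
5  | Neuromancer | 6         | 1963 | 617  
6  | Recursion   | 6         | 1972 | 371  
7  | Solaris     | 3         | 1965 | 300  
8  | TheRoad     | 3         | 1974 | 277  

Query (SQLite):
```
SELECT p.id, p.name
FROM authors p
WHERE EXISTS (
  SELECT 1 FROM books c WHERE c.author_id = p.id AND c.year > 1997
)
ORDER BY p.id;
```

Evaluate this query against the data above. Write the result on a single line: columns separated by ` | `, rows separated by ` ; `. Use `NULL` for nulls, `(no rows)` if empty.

For each authors row, check whether any books with matching author_id has year > 1997.
Keep rows where that is true.

2 | Sam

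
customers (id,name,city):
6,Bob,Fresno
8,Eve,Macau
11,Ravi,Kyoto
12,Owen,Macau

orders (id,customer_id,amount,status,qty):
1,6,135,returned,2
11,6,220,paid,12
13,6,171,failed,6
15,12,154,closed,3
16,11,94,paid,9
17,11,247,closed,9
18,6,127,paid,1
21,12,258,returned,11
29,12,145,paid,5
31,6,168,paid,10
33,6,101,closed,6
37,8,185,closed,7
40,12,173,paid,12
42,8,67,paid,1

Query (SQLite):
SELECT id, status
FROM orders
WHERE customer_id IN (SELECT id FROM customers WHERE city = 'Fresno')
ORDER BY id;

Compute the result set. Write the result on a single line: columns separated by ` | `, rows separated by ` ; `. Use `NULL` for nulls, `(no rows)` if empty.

Inner query: customers.id where city = 'Fresno'.
Outer: keep orders rows whose customer_id is in that set.
Inner query → {6}

1 | returned ; 11 | paid ; 13 | failed ; 18 | paid ; 31 | paid ; 33 | closed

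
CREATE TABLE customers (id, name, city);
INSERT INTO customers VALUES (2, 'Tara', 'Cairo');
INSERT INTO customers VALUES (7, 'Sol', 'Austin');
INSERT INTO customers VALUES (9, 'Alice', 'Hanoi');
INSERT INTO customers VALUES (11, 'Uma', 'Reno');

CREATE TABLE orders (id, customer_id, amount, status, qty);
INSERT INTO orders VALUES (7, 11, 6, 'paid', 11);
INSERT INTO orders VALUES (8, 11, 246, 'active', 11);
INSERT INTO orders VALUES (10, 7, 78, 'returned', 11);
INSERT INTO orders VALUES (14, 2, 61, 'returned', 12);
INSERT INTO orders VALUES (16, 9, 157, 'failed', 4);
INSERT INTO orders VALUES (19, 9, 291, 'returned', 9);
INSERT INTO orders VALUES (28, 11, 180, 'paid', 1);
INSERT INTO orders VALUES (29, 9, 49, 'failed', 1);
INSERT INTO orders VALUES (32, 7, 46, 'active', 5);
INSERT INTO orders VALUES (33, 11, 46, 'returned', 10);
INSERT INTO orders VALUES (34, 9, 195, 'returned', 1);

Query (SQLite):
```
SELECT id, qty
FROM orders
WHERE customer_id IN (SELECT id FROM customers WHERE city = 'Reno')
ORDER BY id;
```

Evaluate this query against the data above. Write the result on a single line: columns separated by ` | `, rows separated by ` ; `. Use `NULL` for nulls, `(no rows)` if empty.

7 | 11 ; 8 | 11 ; 28 | 1 ; 33 | 10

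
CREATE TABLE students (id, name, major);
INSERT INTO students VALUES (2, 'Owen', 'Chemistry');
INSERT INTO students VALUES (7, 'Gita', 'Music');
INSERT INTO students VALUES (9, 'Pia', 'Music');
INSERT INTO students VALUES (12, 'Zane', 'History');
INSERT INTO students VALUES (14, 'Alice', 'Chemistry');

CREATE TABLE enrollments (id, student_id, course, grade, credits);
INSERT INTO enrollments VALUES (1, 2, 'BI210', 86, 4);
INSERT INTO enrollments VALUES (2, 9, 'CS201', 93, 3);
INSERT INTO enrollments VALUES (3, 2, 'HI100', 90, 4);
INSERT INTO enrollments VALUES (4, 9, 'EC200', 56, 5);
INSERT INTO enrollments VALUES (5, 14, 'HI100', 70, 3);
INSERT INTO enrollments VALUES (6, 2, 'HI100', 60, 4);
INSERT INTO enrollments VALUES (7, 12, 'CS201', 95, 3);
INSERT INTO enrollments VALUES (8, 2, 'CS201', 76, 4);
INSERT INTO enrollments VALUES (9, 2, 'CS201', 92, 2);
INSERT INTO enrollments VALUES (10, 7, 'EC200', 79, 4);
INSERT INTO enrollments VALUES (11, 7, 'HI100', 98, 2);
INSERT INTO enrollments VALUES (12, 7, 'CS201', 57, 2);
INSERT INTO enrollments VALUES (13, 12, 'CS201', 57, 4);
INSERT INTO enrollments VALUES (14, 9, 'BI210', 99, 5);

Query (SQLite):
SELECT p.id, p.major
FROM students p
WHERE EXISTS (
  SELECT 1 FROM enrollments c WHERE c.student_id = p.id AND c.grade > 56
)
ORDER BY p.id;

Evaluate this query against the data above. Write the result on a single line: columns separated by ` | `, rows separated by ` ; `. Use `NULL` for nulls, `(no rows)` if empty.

2 | Chemistry ; 7 | Music ; 9 | Music ; 12 | History ; 14 | Chemistry

For each students row, check whether any enrollments with matching student_id has grade > 56.
Keep rows where that is true.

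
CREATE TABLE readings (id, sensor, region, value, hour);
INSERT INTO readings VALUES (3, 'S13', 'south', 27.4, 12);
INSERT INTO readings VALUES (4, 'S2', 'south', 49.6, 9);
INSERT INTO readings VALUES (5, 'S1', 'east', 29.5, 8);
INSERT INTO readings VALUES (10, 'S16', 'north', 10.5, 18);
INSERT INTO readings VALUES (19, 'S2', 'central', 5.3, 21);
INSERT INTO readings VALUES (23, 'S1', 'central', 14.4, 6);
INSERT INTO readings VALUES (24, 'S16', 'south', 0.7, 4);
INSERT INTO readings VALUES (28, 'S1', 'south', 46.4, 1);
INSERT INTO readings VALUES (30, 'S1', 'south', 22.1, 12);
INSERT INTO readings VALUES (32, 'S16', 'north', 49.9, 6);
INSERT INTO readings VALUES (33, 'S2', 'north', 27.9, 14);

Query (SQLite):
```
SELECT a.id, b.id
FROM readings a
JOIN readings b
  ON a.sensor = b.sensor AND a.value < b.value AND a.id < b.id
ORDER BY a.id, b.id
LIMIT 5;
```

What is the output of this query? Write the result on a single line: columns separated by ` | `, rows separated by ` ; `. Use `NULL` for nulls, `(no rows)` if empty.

5 | 28 ; 10 | 32 ; 19 | 33 ; 23 | 28 ; 23 | 30

Pairs (a,b) with same sensor, a.value < b.value, a.id < b.id.
sensor groups: S1:{5,23,28,30} S13:{3} S16:{10,24,32} S2:{4,19,33}
Ordered by (a.id, b.id); first 5.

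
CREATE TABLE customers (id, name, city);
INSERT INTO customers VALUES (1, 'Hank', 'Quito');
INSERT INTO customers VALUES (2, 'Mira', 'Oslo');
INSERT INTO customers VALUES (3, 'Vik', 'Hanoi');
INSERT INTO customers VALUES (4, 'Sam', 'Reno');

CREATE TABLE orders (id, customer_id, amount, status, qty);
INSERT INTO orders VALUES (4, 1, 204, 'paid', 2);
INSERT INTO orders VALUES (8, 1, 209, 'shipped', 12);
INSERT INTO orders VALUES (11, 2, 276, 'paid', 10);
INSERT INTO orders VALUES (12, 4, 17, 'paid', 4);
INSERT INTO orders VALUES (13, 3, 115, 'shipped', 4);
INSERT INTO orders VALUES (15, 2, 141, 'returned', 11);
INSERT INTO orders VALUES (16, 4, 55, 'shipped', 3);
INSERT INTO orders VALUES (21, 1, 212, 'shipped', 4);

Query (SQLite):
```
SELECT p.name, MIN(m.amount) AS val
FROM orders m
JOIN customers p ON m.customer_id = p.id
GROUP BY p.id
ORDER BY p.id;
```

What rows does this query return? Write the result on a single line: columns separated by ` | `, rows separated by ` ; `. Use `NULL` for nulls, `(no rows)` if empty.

Join each orders row to its customers via customer_id.
Group joined rows by customers.id; compute MIN(m.amount) per group.
  1: ids {4, 8, 21} → MIN(m.amount)=204
  2: ids {11, 15} → MIN(m.amount)=141
  3: ids {13} → MIN(m.amount)=115
  4: ids {12, 16} → MIN(m.amount)=17

Hank | 204 ; Mira | 141 ; Vik | 115 ; Sam | 17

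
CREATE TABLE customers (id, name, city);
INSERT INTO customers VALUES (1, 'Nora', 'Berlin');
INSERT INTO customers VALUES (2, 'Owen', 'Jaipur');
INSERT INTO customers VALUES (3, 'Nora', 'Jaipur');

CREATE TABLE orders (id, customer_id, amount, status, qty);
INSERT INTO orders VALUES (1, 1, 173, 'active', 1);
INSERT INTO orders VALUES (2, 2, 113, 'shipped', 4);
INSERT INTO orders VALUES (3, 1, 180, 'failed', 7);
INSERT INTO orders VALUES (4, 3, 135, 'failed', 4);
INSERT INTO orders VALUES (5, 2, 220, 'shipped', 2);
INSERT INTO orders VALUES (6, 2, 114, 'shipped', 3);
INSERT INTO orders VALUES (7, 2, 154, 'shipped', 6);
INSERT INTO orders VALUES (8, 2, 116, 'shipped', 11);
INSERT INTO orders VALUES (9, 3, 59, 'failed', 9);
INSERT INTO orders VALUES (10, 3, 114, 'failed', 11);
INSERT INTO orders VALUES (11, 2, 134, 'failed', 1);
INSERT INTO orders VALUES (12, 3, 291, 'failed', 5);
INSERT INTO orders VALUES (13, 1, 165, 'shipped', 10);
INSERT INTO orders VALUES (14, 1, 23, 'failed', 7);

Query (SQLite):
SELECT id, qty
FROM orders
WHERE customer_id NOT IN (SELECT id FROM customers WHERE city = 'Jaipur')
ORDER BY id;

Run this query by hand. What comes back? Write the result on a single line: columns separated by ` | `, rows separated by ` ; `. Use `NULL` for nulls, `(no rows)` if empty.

Inner query: customers.id where city = 'Jaipur'.
Outer: keep orders rows whose customer_id is not in that set.
Inner query → {2, 3}

1 | 1 ; 3 | 7 ; 13 | 10 ; 14 | 7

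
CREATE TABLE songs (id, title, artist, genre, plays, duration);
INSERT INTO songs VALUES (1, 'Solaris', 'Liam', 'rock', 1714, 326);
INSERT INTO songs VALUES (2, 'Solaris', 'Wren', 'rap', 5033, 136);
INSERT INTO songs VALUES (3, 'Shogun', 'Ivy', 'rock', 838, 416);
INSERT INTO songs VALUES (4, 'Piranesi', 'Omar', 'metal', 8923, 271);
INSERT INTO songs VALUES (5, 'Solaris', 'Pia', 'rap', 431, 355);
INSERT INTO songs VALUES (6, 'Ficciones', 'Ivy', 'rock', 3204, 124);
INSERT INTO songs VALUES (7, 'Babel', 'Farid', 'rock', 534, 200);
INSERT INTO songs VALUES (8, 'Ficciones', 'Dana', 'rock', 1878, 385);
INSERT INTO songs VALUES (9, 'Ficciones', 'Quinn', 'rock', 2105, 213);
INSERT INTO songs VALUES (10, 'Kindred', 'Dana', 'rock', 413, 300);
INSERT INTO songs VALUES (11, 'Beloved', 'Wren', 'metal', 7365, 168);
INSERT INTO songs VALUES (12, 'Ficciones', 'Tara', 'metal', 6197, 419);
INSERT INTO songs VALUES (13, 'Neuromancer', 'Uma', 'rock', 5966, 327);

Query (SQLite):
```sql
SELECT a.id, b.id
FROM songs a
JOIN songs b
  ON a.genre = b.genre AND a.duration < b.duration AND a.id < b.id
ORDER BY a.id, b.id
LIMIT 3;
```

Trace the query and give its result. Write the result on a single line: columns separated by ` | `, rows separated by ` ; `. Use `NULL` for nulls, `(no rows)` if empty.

Pairs (a,b) with same genre, a.duration < b.duration, a.id < b.id.
genre groups: metal:{4,11,12} rap:{2,5} rock:{1,3,6,7,8,9,10,13}
Ordered by (a.id, b.id); first 3.

1 | 3 ; 1 | 8 ; 1 | 13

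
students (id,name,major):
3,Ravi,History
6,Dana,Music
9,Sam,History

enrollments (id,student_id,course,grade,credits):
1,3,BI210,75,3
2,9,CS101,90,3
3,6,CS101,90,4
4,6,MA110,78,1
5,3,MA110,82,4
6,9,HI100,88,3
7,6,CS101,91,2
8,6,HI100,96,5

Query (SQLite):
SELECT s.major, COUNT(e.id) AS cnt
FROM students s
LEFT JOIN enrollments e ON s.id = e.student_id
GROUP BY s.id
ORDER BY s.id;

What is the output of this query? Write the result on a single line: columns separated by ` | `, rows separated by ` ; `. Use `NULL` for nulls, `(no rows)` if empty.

History | 2 ; Music | 4 ; History | 2

LEFT JOIN keeps every students row; unmatched ones get NULL for enrollments columns.
Group by students.id and compute COUNT(e.id). COUNT(col) of an all-NULL group is 0.
  3: ids {1, 5} → COUNT(e.id)=2
  6: ids {3, 4, 7, 8} → COUNT(e.id)=4
  9: ids {2, 6} → COUNT(e.id)=2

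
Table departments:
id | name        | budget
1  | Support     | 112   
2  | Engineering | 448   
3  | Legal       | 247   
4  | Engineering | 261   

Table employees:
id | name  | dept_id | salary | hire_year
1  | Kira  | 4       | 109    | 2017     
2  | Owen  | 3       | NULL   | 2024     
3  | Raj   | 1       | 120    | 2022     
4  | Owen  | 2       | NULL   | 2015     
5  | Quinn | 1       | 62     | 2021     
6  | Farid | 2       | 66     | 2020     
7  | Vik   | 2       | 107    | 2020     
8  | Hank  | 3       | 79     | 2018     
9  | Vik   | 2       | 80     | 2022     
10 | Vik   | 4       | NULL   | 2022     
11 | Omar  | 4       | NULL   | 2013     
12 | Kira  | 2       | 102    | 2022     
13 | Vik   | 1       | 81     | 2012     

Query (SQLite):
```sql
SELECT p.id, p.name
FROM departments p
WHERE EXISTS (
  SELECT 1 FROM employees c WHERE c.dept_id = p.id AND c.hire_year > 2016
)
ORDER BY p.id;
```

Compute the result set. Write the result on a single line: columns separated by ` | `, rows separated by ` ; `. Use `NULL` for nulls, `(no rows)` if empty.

1 | Support ; 2 | Engineering ; 3 | Legal ; 4 | Engineering

For each departments row, check whether any employees with matching dept_id has hire_year > 2016.
Keep rows where that is true.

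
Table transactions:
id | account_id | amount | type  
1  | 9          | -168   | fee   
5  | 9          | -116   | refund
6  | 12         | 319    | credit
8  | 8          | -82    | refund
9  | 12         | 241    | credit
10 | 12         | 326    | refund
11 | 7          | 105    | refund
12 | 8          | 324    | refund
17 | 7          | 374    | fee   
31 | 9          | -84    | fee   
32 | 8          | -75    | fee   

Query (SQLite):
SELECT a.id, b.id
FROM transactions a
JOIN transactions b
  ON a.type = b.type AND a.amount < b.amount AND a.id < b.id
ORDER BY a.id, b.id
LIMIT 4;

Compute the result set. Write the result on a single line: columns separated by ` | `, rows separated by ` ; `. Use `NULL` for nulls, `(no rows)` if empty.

Pairs (a,b) with same type, a.amount < b.amount, a.id < b.id.
type groups: credit:{6,9} fee:{1,17,31,32} refund:{5,8,10,11,12}
Ordered by (a.id, b.id); first 4.

1 | 17 ; 1 | 31 ; 1 | 32 ; 5 | 8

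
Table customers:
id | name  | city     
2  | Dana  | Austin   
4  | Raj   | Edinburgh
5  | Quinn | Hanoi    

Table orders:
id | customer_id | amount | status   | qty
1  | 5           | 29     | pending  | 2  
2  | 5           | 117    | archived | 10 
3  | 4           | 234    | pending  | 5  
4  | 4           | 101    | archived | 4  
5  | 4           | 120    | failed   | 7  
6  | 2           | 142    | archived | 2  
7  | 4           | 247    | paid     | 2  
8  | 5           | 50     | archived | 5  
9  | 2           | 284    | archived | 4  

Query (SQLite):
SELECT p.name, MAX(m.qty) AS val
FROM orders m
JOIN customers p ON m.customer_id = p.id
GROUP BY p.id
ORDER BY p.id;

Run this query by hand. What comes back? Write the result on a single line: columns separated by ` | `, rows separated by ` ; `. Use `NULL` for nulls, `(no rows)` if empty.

Join each orders row to its customers via customer_id.
Group joined rows by customers.id; compute MAX(m.qty) per group.
  2: ids {6, 9} → MAX(m.qty)=4
  4: ids {3, 4, 5, 7} → MAX(m.qty)=7
  5: ids {1, 2, 8} → MAX(m.qty)=10

Dana | 4 ; Raj | 7 ; Quinn | 10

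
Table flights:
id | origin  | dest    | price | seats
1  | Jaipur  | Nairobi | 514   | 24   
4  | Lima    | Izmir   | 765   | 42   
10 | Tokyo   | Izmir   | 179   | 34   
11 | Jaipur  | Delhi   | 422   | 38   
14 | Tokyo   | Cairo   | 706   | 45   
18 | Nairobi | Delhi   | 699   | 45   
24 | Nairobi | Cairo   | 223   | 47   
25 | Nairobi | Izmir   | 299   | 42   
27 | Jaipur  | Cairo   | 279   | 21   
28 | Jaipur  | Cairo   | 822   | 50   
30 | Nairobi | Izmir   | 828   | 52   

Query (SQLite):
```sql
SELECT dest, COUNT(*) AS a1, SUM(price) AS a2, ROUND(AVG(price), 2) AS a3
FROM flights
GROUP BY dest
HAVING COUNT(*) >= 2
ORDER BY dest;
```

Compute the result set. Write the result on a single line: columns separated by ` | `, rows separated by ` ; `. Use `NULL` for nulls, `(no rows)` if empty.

Group flights by dest.
Per group compute: COUNT(*), SUM(price), ROUND(AVG(price), 2).
HAVING: drop groups with fewer than 2 rows.
  Cairo: ids {14, 24, 27, 28} → COUNT(*)=4, SUM(price)=2030, ROUND(AVG(price), 2)=507.5
  Delhi: ids {11, 18} → COUNT(*)=2, SUM(price)=1121, ROUND(AVG(price), 2)=560.5
  Izmir: ids {4, 10, 25, 30} → COUNT(*)=4, SUM(price)=2071, ROUND(AVG(price), 2)=517.75
  Nairobi: ids {1} → COUNT(*)=1, SUM(price)=514, ROUND(AVG(price), 2)=514

Cairo | 4 | 2030 | 507.5 ; Delhi | 2 | 1121 | 560.5 ; Izmir | 4 | 2071 | 517.75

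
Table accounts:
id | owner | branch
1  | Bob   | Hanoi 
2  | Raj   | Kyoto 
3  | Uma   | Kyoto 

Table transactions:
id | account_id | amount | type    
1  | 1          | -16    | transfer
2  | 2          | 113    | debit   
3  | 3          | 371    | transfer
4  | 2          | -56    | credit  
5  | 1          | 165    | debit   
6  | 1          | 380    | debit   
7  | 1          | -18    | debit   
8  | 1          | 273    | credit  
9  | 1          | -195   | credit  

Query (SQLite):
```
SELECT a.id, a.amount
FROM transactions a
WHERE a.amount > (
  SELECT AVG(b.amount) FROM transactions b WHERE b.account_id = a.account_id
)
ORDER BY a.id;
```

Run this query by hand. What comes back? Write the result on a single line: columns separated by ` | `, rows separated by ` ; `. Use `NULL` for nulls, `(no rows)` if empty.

2 | 113 ; 5 | 165 ; 6 | 380 ; 8 | 273

For each transactions row a, compute AVG(amount) over rows sharing a.account_id.
Keep row a if a.amount > that per-group AVG.
  account_id=1: AVG(amount) = 98.166667
  account_id=2: AVG(amount) = 28.5
  account_id=3: AVG(amount) = 371.0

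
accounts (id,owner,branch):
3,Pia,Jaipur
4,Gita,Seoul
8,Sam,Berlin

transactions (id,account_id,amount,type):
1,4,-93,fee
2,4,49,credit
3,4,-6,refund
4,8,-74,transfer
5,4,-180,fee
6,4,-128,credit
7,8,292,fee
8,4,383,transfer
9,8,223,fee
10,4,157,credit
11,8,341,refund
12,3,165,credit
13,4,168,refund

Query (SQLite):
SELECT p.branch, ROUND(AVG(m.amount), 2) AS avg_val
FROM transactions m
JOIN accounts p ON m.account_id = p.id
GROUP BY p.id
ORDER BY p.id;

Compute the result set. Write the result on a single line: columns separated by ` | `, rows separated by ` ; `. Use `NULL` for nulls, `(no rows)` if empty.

Jaipur | 165 ; Seoul | 43.75 ; Berlin | 195.5

Join each transactions row to its accounts via account_id.
Group joined rows by accounts.id; compute ROUND(AVG(m.amount), 2) per group.
  3: ids {12} → ROUND(AVG(m.amount), 2)=165
  4: ids {1, 2, 3, 5, 6, 8, 10, 13} → ROUND(AVG(m.amount), 2)=43.75
  8: ids {4, 7, 9, 11} → ROUND(AVG(m.amount), 2)=195.5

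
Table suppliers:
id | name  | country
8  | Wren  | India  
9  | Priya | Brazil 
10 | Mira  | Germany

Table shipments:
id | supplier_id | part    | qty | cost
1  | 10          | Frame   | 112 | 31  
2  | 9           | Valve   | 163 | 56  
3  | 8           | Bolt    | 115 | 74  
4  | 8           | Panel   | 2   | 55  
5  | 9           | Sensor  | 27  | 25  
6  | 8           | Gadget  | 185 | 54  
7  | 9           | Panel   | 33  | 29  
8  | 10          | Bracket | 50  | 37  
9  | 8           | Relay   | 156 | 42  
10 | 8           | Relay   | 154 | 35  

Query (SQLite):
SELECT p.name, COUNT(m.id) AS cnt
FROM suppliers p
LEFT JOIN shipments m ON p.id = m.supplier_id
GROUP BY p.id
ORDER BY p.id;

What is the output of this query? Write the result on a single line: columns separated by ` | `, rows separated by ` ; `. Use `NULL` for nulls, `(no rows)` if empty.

Wren | 5 ; Priya | 3 ; Mira | 2

LEFT JOIN keeps every suppliers row; unmatched ones get NULL for shipments columns.
Group by suppliers.id and compute COUNT(m.id). COUNT(col) of an all-NULL group is 0.
  8: ids {3, 4, 6, 9, 10} → COUNT(m.id)=5
  9: ids {2, 5, 7} → COUNT(m.id)=3
  10: ids {1, 8} → COUNT(m.id)=2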